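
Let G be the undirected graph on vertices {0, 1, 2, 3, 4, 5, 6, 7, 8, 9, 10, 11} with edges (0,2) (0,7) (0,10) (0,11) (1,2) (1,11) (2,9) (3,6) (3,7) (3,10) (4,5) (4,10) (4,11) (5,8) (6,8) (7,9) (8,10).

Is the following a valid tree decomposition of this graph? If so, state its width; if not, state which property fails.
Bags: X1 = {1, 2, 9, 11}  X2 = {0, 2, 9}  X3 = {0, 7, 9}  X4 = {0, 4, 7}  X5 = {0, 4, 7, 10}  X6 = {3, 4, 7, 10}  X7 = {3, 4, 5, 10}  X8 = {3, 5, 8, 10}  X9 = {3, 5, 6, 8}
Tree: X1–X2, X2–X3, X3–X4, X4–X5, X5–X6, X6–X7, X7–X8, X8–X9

No — edge (11,0) lies in no bag.

A tree decomposition must satisfy three properties: every vertex lies in some bag; for every edge, both endpoints lie together in some bag; and for every vertex, the bags containing it form a connected subtree. Here edge (11,0) lies in no bag, so the decomposition is invalid.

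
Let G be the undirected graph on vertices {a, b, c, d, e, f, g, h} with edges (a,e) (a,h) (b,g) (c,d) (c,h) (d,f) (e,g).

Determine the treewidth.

A width-1 tree decomposition is:
Bags: B1 = {d, f}  B2 = {c, d}  B3 = {c, h}  B4 = {a, h}  B5 = {a, e}  B6 = {e, g}  B7 = {b, g}
Tree: B1–B2, B2–B3, B3–B4, B4–B5, B5–B6, B6–B7
Each bag holds 2 vertices, so the decomposition has width 1, which upper-bounds the treewidth. Since G has at least one edge (e.g. f–d), it is not an edgeless graph, so tw(G) ≥ 1. Combining the bounds, tw(G) = 1.

1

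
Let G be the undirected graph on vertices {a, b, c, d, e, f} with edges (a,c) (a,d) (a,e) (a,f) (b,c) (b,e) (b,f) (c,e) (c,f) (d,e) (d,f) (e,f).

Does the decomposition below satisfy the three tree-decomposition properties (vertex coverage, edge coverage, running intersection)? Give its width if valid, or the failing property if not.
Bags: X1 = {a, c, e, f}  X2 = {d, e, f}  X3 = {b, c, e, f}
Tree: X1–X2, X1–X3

No — edge (a,d) lies in no bag.

A tree decomposition must satisfy three properties: every vertex lies in some bag; for every edge, both endpoints lie together in some bag; and for every vertex, the bags containing it form a connected subtree. Here edge (a,d) lies in no bag, so the decomposition is invalid.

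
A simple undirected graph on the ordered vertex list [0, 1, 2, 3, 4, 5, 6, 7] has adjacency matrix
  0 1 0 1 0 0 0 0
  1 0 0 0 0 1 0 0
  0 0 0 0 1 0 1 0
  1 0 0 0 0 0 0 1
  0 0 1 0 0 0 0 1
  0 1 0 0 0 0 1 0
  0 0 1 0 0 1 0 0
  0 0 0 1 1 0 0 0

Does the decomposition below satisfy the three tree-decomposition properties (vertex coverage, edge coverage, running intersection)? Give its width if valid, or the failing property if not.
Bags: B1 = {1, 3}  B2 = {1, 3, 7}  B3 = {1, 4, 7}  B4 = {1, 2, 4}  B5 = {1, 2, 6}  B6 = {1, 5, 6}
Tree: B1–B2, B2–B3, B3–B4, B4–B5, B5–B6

No — vertex 0 appears in no bag.

A tree decomposition must satisfy three properties: every vertex lies in some bag; for every edge, both endpoints lie together in some bag; and for every vertex, the bags containing it form a connected subtree. Here vertex 0 appears in no bag, so the decomposition is invalid.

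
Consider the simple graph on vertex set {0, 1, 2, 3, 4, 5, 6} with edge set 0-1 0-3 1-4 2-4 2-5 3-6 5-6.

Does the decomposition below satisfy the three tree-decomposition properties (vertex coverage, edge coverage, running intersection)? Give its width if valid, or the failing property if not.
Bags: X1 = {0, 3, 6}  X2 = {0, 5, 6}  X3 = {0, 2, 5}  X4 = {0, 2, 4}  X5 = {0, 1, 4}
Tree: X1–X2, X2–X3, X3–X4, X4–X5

Yes; width 2.

Checking the three conditions: (i) the bags cover all of {0, 1, 2, 3, 4, 5, 6}; (ii) for each edge, some bag contains both endpoints; (iii) the bags containing any fixed vertex form a subtree. All hold, so the decomposition is valid with width 3 − 1 = 2.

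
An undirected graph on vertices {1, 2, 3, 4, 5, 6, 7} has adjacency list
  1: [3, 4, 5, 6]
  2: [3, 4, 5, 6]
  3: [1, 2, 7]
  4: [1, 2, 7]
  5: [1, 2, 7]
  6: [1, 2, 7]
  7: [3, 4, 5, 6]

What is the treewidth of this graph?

A width-3 tree decomposition is:
Bags: B1 = {1, 2, 3, 7}  B2 = {1, 2, 6, 7}  B3 = {1, 2, 4, 7}  B4 = {1, 2, 5, 7}
Tree: B1–B2, B2–B3, B3–B4
The largest bag has 4 vertices, giving width 3; this decomposition certifies tw(G) ≤ 3. For the lower bound: the 4 vertex sets {1,3}, {2,6}, {7}, {4} are disjoint, each induces a connected subgraph, and every pair is joined by at least one edge of G. Contracting each set to a single vertex therefore yields K_{4} as a minor, and since treewidth is minor-monotone, tw(G) ≥ tw(K_{4}) = 3. Therefore the treewidth is 3.

3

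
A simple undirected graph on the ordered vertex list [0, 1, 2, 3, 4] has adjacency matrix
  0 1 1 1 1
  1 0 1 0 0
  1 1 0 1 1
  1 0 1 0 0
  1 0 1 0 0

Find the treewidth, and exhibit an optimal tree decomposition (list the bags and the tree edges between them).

Treewidth 2.
One optimal decomposition is:
Bags: B1 = {0, 1, 2}  B2 = {0, 2, 3}  B3 = {0, 2, 4}
Tree: B1–B2, B1–B3

The largest bag has 3 vertices, giving width 2; this decomposition certifies tw(G) ≤ 2. For the lower bound, the 3 vertices {0, 1, 2} are pairwise adjacent, and any tree decomposition puts a clique entirely inside one bag — forcing width ≥ 2. Therefore the treewidth is 2.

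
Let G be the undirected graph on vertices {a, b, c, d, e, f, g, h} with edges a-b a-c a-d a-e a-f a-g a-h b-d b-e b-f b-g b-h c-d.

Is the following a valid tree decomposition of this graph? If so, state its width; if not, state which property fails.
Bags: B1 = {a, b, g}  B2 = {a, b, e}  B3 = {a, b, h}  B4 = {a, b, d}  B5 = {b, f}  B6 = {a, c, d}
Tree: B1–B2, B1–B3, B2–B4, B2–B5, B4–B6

A tree decomposition must satisfy three properties: every vertex lies in some bag; for every edge, both endpoints lie together in some bag; and for every vertex, the bags containing it form a connected subtree. Here edge (a,f) lies in no bag, so the decomposition is invalid.

No — edge (a,f) lies in no bag.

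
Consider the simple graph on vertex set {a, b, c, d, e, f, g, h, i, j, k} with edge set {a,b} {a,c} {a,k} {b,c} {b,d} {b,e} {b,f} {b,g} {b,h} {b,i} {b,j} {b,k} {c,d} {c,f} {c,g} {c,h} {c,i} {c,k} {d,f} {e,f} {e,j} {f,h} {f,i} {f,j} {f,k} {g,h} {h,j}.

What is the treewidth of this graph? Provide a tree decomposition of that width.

Each bag holds 4 vertices, so the decomposition has width 3, which upper-bounds the treewidth. Conversely, {b, c, g, h} is a clique of size 4, and the vertices of any clique must share a bag in every tree decomposition; so some bag has ≥ 4 vertices and tw(G) ≥ 3. Hence tw(G) = 3 exactly.

Treewidth 3.
One optimal decomposition is:
Bags: B1 = {b, c, d, f}  B2 = {b, c, f, h}  B3 = {b, c, g, h}  B4 = {b, f, h, j}  B5 = {b, e, f, j}  B6 = {b, c, f, i}  B7 = {b, c, f, k}  B8 = {a, b, c, k}
Tree: B1–B2, B2–B3, B2–B4, B4–B5, B2–B6, B2–B7, B7–B8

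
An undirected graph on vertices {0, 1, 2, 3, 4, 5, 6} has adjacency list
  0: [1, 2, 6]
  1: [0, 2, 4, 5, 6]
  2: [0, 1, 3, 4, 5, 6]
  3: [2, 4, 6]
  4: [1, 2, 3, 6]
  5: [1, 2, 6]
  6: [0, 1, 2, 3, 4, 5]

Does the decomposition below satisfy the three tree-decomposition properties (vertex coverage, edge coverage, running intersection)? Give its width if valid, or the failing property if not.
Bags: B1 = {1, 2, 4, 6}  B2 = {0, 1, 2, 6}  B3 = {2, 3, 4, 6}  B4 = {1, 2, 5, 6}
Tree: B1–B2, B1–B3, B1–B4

Yes; width 3.

Vertex coverage: the bags together contain {0, 1, 2, 3, 4, 5, 6}, the full vertex set. Edge coverage: each edge of G has both endpoints in at least one bag. Running intersection: for every vertex, the bags containing it form a connected subtree. All three properties hold, so this is a valid tree decomposition of width max|bag| − 1 = 3, and hence tw(G) ≤ 3.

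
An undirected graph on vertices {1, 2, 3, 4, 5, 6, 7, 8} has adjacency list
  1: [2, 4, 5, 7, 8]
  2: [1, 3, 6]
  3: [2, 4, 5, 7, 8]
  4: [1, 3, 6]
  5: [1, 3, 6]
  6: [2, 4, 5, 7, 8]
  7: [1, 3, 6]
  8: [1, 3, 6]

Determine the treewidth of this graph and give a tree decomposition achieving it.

Treewidth 3.
One such decomposition:
Bags: B1 = {1, 3, 4, 6}  B2 = {1, 3, 5, 6}  B3 = {1, 3, 6, 8}  B4 = {1, 2, 3, 6}  B5 = {1, 3, 6, 7}
Tree: B1–B2, B2–B3, B3–B4, B4–B5

Every bag has size at most 4, so the width is 4 − 1 = 3 and tw(G) ≤ 3. For the lower bound: the 4 vertex sets {3,4}, {5,6}, {1}, {8} are disjoint, each induces a connected subgraph, and every pair is joined by at least one edge of G. Contracting each set to a single vertex therefore yields K_{4} as a minor, and since treewidth is minor-monotone, tw(G) ≥ tw(K_{4}) = 3. Therefore the treewidth is 3.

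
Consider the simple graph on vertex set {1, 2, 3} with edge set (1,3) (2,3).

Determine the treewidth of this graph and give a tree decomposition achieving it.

Treewidth 1.
One optimal decomposition is:
Bags: B1 = {1, 3}  B2 = {2, 3}
Tree: B1–B2

Every bag has size at most 2, so the width is 2 − 1 = 1 and tw(G) ≤ 1. Any graph with an edge has treewidth ≥ 1, and G has the edge 3–1. Combining the bounds, tw(G) = 1.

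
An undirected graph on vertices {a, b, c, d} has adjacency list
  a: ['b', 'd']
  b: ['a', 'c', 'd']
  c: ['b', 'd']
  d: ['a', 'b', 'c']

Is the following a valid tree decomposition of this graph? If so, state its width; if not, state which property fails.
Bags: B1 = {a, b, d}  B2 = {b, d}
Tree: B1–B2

A tree decomposition must satisfy three properties: every vertex lies in some bag; for every edge, both endpoints lie together in some bag; and for every vertex, the bags containing it form a connected subtree. Here vertex c appears in no bag, so the decomposition is invalid.

No — vertex c appears in no bag.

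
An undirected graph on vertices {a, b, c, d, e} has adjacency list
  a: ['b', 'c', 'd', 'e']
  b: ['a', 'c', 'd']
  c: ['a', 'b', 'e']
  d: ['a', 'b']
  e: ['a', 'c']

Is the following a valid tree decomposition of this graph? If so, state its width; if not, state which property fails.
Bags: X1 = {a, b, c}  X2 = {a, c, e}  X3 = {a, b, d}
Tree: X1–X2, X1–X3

Yes; width 2.

Every vertex of G appears in some bag (union = {a, b, c, d, e}); every edge is covered by a bag; and for each vertex v the set of bags containing v is connected in the bag tree. The decomposition is therefore valid. The largest bag has 3 vertices, so the width is 2.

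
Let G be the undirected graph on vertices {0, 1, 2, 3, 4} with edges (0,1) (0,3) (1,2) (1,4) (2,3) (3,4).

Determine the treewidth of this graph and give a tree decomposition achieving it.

Every bag has size at most 3, so the width is 3 − 1 = 2 and tw(G) ≤ 2. For the lower bound, G contains the cycle 0–3–4–1–0, so G is not a forest; only forests have treewidth ≤ 1, hence tw(G) ≥ 2. Therefore the treewidth is 2.

Treewidth 2.
One optimal decomposition is:
Bags: B1 = {0, 1, 3}  B2 = {1, 3, 4}  B3 = {1, 2, 3}
Tree: B1–B2, B2–B3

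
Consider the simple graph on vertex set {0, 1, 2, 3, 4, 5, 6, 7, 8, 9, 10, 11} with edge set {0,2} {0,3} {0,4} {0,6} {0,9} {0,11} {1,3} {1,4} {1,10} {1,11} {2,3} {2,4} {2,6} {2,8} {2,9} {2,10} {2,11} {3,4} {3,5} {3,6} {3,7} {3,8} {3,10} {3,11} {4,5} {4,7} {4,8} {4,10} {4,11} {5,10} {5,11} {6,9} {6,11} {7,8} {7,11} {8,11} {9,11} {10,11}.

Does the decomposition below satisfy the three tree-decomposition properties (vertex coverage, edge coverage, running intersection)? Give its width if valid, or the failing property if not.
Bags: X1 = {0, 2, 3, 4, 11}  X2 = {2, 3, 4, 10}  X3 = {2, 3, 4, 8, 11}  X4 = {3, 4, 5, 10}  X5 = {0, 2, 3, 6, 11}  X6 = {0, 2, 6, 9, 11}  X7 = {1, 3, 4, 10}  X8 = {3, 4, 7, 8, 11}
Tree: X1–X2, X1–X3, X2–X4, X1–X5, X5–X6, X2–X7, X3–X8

No — edge (11,10) lies in no bag.

A tree decomposition must satisfy three properties: every vertex lies in some bag; for every edge, both endpoints lie together in some bag; and for every vertex, the bags containing it form a connected subtree. Here edge (11,10) lies in no bag, so the decomposition is invalid.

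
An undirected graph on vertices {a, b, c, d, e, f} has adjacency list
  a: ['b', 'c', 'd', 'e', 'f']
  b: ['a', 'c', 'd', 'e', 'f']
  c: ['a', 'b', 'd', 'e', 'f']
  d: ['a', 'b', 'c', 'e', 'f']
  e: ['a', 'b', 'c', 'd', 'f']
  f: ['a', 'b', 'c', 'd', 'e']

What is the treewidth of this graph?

A width-5 tree decomposition is:
Bags: B1 = {a, b, c, d, e, f}
Tree: (single bag)
A single bag containing all 6 vertices is trivially a valid decomposition of width 5. On the other hand G contains the 6-clique {a, b, c, d, e, f}. A clique must lie in a single bag of any decomposition, so no decomposition can have width below 5. Hence tw(G) = 5 exactly.

5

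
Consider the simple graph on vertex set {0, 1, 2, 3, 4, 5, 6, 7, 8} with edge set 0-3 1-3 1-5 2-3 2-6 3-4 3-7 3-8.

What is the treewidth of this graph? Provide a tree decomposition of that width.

Each bag holds 2 vertices, so the decomposition has width 1, which upper-bounds the treewidth. Since G has at least one edge (e.g. 3–4), it is not an edgeless graph, so tw(G) ≥ 1. Therefore the treewidth is 1.

Treewidth 1.
Bags: B1 = {3, 4}  B2 = {2, 3}  B3 = {1, 3}  B4 = {0, 3}  B5 = {3, 7}  B6 = {3, 8}  B7 = {2, 6}  B8 = {1, 5}
Tree: B1–B2, B1–B3, B2–B4, B1–B5, B5–B6, B2–B7, B3–B8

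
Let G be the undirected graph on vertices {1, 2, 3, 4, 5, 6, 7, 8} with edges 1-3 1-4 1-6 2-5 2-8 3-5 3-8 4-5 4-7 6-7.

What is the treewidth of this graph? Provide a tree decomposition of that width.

Treewidth 2.
One optimal decomposition is:
Bags: B1 = {2, 5, 8}  B2 = {3, 5, 8}  B3 = {3, 4, 5}  B4 = {1, 3, 4}  B5 = {1, 4, 7}  B6 = {1, 6, 7}
Tree: B1–B2, B2–B3, B3–B4, B4–B5, B5–B6

Every bag has size at most 3, so the width is 3 − 1 = 2 and tw(G) ≤ 2. Since 2–8–3–5–2 is a cycle in G, G is not acyclic. Forests are exactly the graphs of treewidth ≤ 1, so tw(G) ≥ 2. Hence tw(G) = 2 exactly.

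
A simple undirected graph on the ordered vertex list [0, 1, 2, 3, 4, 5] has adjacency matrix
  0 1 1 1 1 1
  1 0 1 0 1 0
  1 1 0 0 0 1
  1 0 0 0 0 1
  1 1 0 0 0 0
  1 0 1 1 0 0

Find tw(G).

A width-2 tree decomposition is:
Bags: B1 = {0, 1, 2}  B2 = {0, 1, 4}  B3 = {0, 2, 5}  B4 = {0, 3, 5}
Tree: B1–B2, B1–B3, B3–B4
Each bag holds 3 vertices, so the decomposition has width 2, which upper-bounds the treewidth. For the lower bound, the 3 vertices {0, 1, 2} are pairwise adjacent, and any tree decomposition puts a clique entirely inside one bag — forcing width ≥ 2. Combining the bounds, tw(G) = 2.

2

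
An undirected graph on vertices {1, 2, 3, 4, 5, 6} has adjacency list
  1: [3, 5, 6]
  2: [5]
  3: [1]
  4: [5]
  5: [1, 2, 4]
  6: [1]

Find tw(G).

1

A width-1 tree decomposition is:
Bags: B1 = {1, 5}  B2 = {1, 3}  B3 = {4, 5}  B4 = {1, 6}  B5 = {2, 5}
Tree: B1–B2, B1–B3, B1–B4, B1–B5
Each bag holds 2 vertices, so the decomposition has width 1, which upper-bounds the treewidth. Any graph with an edge has treewidth ≥ 1, and G has the edge 1–5. Combining the bounds, tw(G) = 1.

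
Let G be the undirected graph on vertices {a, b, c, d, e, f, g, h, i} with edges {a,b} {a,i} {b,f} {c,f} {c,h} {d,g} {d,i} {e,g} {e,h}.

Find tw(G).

2

A width-2 tree decomposition is:
Bags: B1 = {c, f, h}  B2 = {b, f, h}  B3 = {a, b, h}  B4 = {a, h, i}  B5 = {d, h, i}  B6 = {d, g, h}  B7 = {e, g, h}
Tree: B1–B2, B2–B3, B3–B4, B4–B5, B5–B6, B6–B7
Each bag holds 3 vertices, so the decomposition has width 2, which upper-bounds the treewidth. For the lower bound, G contains the cycle h–c–f–b–a–i–d–g–e–h, so G is not a forest; only forests have treewidth ≤ 1, hence tw(G) ≥ 2. Combining the bounds, tw(G) = 2.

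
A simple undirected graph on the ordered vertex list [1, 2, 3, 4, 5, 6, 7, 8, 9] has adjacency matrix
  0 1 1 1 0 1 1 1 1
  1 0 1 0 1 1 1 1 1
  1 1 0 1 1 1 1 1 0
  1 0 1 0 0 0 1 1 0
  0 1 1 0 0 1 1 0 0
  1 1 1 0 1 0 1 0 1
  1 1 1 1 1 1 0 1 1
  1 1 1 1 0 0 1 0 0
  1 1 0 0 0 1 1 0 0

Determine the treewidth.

4

A width-4 tree decomposition is:
Bags: B1 = {1, 2, 3, 6, 7}  B2 = {1, 2, 3, 7, 8}  B3 = {2, 3, 5, 6, 7}  B4 = {1, 3, 4, 7, 8}  B5 = {1, 2, 6, 7, 9}
Tree: B1–B2, B1–B3, B2–B4, B1–B5
Each bag holds 5 vertices, so the decomposition has width 4, which upper-bounds the treewidth. Conversely, {1, 2, 6, 7, 9} is a clique of size 5, and the vertices of any clique must share a bag in every tree decomposition; so some bag has ≥ 5 vertices and tw(G) ≥ 4. Hence tw(G) = 4 exactly.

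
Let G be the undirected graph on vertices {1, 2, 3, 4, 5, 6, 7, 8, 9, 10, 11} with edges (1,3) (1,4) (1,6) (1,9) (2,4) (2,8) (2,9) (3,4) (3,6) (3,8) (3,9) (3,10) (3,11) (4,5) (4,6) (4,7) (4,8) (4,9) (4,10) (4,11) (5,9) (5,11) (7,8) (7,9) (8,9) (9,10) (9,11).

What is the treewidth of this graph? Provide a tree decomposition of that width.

Treewidth 3.
Bags: B1 = {3, 4, 9, 11}  B2 = {3, 4, 9, 10}  B3 = {1, 3, 4, 9}  B4 = {3, 4, 8, 9}  B5 = {2, 4, 8, 9}  B6 = {4, 5, 9, 11}  B7 = {1, 3, 4, 6}  B8 = {4, 7, 8, 9}
Tree: B1–B2, B1–B3, B2–B4, B4–B5, B1–B6, B3–B7, B4–B8

The largest bag has 4 vertices, giving width 3; this decomposition certifies tw(G) ≤ 3. For the lower bound, the 4 vertices {2, 4, 8, 9} are pairwise adjacent, and any tree decomposition puts a clique entirely inside one bag — forcing width ≥ 3. Hence tw(G) = 3 exactly.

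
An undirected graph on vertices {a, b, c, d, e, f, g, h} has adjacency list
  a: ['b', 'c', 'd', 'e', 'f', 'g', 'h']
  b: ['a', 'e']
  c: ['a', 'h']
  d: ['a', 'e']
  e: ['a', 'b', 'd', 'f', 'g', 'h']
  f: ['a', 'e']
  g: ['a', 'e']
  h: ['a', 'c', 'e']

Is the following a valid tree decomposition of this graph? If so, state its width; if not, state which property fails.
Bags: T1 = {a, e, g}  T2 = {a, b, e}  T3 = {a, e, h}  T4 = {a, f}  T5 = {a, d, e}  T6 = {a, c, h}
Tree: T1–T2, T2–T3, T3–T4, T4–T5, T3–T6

No — edge (e,f) lies in no bag.

A tree decomposition must satisfy three properties: every vertex lies in some bag; for every edge, both endpoints lie together in some bag; and for every vertex, the bags containing it form a connected subtree. Here edge (e,f) lies in no bag, so the decomposition is invalid.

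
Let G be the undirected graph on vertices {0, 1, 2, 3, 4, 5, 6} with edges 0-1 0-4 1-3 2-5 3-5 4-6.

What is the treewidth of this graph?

A width-1 tree decomposition is:
Bags: B1 = {2, 5}  B2 = {3, 5}  B3 = {1, 3}  B4 = {0, 1}  B5 = {0, 4}  B6 = {4, 6}
Tree: B1–B2, B2–B3, B3–B4, B4–B5, B5–B6
Each bag holds 2 vertices, so the decomposition has width 1, which upper-bounds the treewidth. Since G has at least one edge (e.g. 2–5), it is not an edgeless graph, so tw(G) ≥ 1. Combining the bounds, tw(G) = 1.

1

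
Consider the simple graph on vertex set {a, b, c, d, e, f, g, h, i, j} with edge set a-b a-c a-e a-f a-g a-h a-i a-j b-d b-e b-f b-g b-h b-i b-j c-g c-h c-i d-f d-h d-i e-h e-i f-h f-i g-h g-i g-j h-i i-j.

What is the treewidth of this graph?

A width-4 tree decomposition is:
Bags: B1 = {a, b, f, h, i}  B2 = {a, b, g, h, i}  B3 = {a, b, g, i, j}  B4 = {a, b, e, h, i}  B5 = {a, c, g, h, i}  B6 = {b, d, f, h, i}
Tree: B1–B2, B2–B3, B1–B4, B2–B5, B1–B6
The largest bag has 5 vertices, giving width 4; this decomposition certifies tw(G) ≤ 4. On the other hand G contains the 5-clique {a, b, g, i, j}. A clique must lie in a single bag of any decomposition, so no decomposition can have width below 4. Therefore the treewidth is 4.

4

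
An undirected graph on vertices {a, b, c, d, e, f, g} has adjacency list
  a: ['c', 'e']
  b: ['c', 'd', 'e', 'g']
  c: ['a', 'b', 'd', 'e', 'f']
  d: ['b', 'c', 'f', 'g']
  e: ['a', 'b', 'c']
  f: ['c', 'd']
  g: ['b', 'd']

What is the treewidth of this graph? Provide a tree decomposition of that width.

The largest bag has 3 vertices, giving width 2; this decomposition certifies tw(G) ≤ 2. Conversely, {b, d, g} is a clique of size 3, and the vertices of any clique must share a bag in every tree decomposition; so some bag has ≥ 3 vertices and tw(G) ≥ 2. The upper and lower bounds meet at 2, so that is the treewidth.

Treewidth 2.
One optimal decomposition is:
Bags: B1 = {b, c, d}  B2 = {b, c, e}  B3 = {c, d, f}  B4 = {b, d, g}  B5 = {a, c, e}
Tree: B1–B2, B1–B3, B1–B4, B2–B5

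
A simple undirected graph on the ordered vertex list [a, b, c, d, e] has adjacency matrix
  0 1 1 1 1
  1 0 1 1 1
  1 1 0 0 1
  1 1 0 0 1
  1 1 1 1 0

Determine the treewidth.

3

A width-3 tree decomposition is:
Bags: B1 = {a, b, c, e}  B2 = {a, b, d, e}
Tree: B1–B2
Each bag holds 4 vertices, so the decomposition has width 3, which upper-bounds the treewidth. For the lower bound, the 4 vertices {a, b, d, e} are pairwise adjacent, and any tree decomposition puts a clique entirely inside one bag — forcing width ≥ 3. Combining the bounds, tw(G) = 3.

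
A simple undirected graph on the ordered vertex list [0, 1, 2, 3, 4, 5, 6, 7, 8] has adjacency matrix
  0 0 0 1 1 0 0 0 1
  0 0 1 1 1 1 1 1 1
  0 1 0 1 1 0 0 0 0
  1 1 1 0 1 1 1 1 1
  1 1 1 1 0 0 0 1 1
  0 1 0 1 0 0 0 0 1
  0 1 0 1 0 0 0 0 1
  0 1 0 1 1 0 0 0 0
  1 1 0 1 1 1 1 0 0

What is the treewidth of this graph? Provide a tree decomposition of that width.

Treewidth 3.
Bags: B1 = {1, 3, 5, 8}  B2 = {1, 3, 4, 8}  B3 = {0, 3, 4, 8}  B4 = {1, 2, 3, 4}  B5 = {1, 3, 4, 7}  B6 = {1, 3, 6, 8}
Tree: B1–B2, B2–B3, B2–B4, B4–B5, B1–B6

Every bag has size at most 4, so the width is 4 − 1 = 3 and tw(G) ≤ 3. On the other hand G contains the 4-clique {0, 3, 4, 8}. A clique must lie in a single bag of any decomposition, so no decomposition can have width below 3. Therefore the treewidth is 3.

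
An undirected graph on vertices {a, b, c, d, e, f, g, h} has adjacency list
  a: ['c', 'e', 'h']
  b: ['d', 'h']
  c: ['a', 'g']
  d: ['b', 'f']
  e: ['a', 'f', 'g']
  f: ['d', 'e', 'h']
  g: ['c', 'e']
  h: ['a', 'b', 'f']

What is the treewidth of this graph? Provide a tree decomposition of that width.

Each bag holds 3 vertices, so the decomposition has width 2, which upper-bounds the treewidth. The edges b–d–f–h–b form a cycle, so G is not a tree and its treewidth is at least 2. The upper and lower bounds meet at 2, so that is the treewidth.

Treewidth 2.
One such decomposition:
Bags: B1 = {b, d, h}  B2 = {d, f, h}  B3 = {a, f, h}  B4 = {a, e, f}  B5 = {a, c, e}  B6 = {c, e, g}
Tree: B1–B2, B2–B3, B3–B4, B4–B5, B5–B6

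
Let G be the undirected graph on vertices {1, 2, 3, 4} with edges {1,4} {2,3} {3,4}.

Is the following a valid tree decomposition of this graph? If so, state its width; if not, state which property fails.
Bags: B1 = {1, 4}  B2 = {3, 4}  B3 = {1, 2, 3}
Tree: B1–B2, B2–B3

A tree decomposition must satisfy three properties: every vertex lies in some bag; for every edge, both endpoints lie together in some bag; and for every vertex, the bags containing it form a connected subtree. Here bags containing vertex 1 are not connected in the tree, so the decomposition is invalid.

No — bags containing vertex 1 are not connected in the tree.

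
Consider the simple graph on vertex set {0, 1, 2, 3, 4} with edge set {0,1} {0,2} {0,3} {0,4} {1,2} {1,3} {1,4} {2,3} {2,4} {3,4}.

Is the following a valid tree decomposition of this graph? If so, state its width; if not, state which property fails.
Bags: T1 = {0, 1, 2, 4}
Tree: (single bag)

A tree decomposition must satisfy three properties: every vertex lies in some bag; for every edge, both endpoints lie together in some bag; and for every vertex, the bags containing it form a connected subtree. Here vertex 3 appears in no bag, so the decomposition is invalid.

No — vertex 3 appears in no bag.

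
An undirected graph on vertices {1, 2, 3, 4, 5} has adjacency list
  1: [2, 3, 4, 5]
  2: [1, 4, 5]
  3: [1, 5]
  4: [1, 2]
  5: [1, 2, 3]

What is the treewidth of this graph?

2

A width-2 tree decomposition is:
Bags: B1 = {1, 2, 5}  B2 = {1, 3, 5}  B3 = {1, 2, 4}
Tree: B1–B2, B1–B3
The largest bag has 3 vertices, giving width 2; this decomposition certifies tw(G) ≤ 2. For the lower bound, the 3 vertices {1, 2, 4} are pairwise adjacent, and any tree decomposition puts a clique entirely inside one bag — forcing width ≥ 2. The upper and lower bounds meet at 2, so that is the treewidth.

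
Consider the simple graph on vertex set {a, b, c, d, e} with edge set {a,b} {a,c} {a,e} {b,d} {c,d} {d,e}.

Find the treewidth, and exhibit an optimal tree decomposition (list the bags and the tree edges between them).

Every bag has size at most 3, so the width is 3 − 1 = 2 and tw(G) ≤ 2. For the lower bound, G contains the cycle d–c–a–e–d, so G is not a forest; only forests have treewidth ≤ 1, hence tw(G) ≥ 2. Combining the bounds, tw(G) = 2.

Treewidth 2.
One such decomposition:
Bags: B1 = {a, c, d}  B2 = {a, d, e}  B3 = {a, b, d}
Tree: B1–B2, B2–B3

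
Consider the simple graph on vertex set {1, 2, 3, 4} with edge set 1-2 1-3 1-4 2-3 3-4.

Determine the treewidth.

2

A width-2 tree decomposition is:
Bags: B1 = {1, 2, 3}  B2 = {1, 3, 4}
Tree: B1–B2
The largest bag has 3 vertices, giving width 2; this decomposition certifies tw(G) ≤ 2. For the lower bound, the 3 vertices {1, 2, 3} are pairwise adjacent, and any tree decomposition puts a clique entirely inside one bag — forcing width ≥ 2. Hence tw(G) = 2 exactly.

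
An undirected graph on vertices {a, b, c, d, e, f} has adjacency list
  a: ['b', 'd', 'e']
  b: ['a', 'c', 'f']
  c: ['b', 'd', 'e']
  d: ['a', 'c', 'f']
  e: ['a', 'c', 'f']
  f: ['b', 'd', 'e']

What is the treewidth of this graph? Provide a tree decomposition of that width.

Each bag holds 4 vertices, so the decomposition has width 3, which upper-bounds the treewidth. For the lower bound: the 4 vertex sets {b,f}, {a,d}, {c}, {e} are disjoint, each induces a connected subgraph, and every pair is joined by at least one edge of G. Contracting each set to a single vertex therefore yields K_{4} as a minor, and since treewidth is minor-monotone, tw(G) ≥ tw(K_{4}) = 3. The upper and lower bounds meet at 3, so that is the treewidth.

Treewidth 3.
One optimal decomposition is:
Bags: B1 = {a, b, c, f}  B2 = {a, c, d, f}  B3 = {a, c, e, f}
Tree: B1–B2, B2–B3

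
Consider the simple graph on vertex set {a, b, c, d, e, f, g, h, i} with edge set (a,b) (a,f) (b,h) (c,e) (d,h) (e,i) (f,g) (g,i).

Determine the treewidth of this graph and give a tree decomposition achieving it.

Each bag holds 2 vertices, so the decomposition has width 1, which upper-bounds the treewidth. Any graph with an edge has treewidth ≥ 1, and G has the edge c–e. Hence tw(G) = 1 exactly.

Treewidth 1.
One optimal decomposition is:
Bags: B1 = {c, e}  B2 = {e, i}  B3 = {g, i}  B4 = {f, g}  B5 = {a, f}  B6 = {a, b}  B7 = {b, h}  B8 = {d, h}
Tree: B1–B2, B2–B3, B3–B4, B4–B5, B5–B6, B6–B7, B7–B8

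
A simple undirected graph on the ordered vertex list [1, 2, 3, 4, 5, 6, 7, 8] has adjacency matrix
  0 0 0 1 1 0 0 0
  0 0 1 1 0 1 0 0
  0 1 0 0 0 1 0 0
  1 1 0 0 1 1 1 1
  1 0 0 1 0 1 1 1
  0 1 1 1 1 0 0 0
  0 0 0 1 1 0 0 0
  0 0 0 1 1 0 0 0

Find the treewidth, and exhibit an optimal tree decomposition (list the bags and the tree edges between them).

Treewidth 2.
Bags: B1 = {4, 5, 7}  B2 = {4, 5, 6}  B3 = {1, 4, 5}  B4 = {2, 4, 6}  B5 = {2, 3, 6}  B6 = {4, 5, 8}
Tree: B1–B2, B1–B3, B2–B4, B4–B5, B3–B6

Every bag has size at most 3, so the width is 3 − 1 = 2 and tw(G) ≤ 2. On the other hand G contains the 3-clique {2, 3, 6}. A clique must lie in a single bag of any decomposition, so no decomposition can have width below 2. The upper and lower bounds meet at 2, so that is the treewidth.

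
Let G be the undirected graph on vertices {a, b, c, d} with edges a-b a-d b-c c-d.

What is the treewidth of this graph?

A width-2 tree decomposition is:
Bags: B1 = {a, c, d}  B2 = {a, b, c}
Tree: B1–B2
The largest bag has 3 vertices, giving width 2; this decomposition certifies tw(G) ≤ 2. The edges a–d–c–b–a form a cycle, so G is not a tree and its treewidth is at least 2. The upper and lower bounds meet at 2, so that is the treewidth.

2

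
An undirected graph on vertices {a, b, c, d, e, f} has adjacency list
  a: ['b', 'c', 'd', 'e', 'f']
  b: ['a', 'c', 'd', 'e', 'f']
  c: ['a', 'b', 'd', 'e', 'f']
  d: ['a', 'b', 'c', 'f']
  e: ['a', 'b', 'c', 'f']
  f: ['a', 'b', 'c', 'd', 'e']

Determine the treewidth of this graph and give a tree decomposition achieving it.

The largest bag has 5 vertices, giving width 4; this decomposition certifies tw(G) ≤ 4. On the other hand G contains the 5-clique {a, b, c, d, f}. A clique must lie in a single bag of any decomposition, so no decomposition can have width below 4. The upper and lower bounds meet at 4, so that is the treewidth.

Treewidth 4.
One such decomposition:
Bags: B1 = {a, b, c, d, f}  B2 = {a, b, c, e, f}
Tree: B1–B2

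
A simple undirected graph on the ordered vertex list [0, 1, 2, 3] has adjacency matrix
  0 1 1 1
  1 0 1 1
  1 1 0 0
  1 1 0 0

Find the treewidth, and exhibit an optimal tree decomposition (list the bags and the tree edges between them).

Each bag holds 3 vertices, so the decomposition has width 2, which upper-bounds the treewidth. Conversely, {0, 1, 2} is a clique of size 3, and the vertices of any clique must share a bag in every tree decomposition; so some bag has ≥ 3 vertices and tw(G) ≥ 2. The upper and lower bounds meet at 2, so that is the treewidth.

Treewidth 2.
Bags: B1 = {0, 1, 3}  B2 = {0, 1, 2}
Tree: B1–B2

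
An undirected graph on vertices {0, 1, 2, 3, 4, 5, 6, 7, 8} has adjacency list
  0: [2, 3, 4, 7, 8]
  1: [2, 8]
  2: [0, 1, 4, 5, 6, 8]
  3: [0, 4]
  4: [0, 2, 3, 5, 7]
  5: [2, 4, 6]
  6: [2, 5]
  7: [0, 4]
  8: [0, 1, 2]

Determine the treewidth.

A width-2 tree decomposition is:
Bags: B1 = {0, 2, 4}  B2 = {0, 3, 4}  B3 = {0, 2, 8}  B4 = {0, 4, 7}  B5 = {1, 2, 8}  B6 = {2, 4, 5}  B7 = {2, 5, 6}
Tree: B1–B2, B1–B3, B2–B4, B3–B5, B1–B6, B6–B7
The largest bag has 3 vertices, giving width 2; this decomposition certifies tw(G) ≤ 2. For the lower bound, the 3 vertices {0, 2, 8} are pairwise adjacent, and any tree decomposition puts a clique entirely inside one bag — forcing width ≥ 2. Combining the bounds, tw(G) = 2.

2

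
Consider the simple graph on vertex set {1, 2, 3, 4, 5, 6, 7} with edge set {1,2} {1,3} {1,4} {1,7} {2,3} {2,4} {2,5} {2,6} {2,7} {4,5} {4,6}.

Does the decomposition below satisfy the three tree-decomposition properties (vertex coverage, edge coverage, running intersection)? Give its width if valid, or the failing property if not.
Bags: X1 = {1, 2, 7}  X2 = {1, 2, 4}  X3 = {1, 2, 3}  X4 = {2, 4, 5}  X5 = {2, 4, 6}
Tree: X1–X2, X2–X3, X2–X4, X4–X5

Vertex coverage: the bags together contain {1, 2, 3, 4, 5, 6, 7}, the full vertex set. Edge coverage: each edge of G has both endpoints in at least one bag. Running intersection: for every vertex, the bags containing it form a connected subtree. All three properties hold, so this is a valid tree decomposition of width max|bag| − 1 = 2, and hence tw(G) ≤ 2.

Yes; width 2.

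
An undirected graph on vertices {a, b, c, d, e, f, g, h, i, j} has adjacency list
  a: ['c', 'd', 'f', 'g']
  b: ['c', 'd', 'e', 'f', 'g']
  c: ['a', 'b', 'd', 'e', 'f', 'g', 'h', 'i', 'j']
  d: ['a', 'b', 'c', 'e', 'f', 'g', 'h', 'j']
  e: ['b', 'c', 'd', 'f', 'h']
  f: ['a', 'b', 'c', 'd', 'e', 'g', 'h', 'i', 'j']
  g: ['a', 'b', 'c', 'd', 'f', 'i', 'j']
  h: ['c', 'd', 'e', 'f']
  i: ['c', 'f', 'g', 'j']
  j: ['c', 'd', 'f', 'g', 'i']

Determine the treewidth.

A width-4 tree decomposition is:
Bags: B1 = {b, c, d, f, g}  B2 = {c, d, f, g, j}  B3 = {b, c, d, e, f}  B4 = {a, c, d, f, g}  B5 = {c, f, g, i, j}  B6 = {c, d, e, f, h}
Tree: B1–B2, B1–B3, B1–B4, B2–B5, B3–B6
The largest bag has 5 vertices, giving width 4; this decomposition certifies tw(G) ≤ 4. Conversely, {c, d, f, g, j} is a clique of size 5, and the vertices of any clique must share a bag in every tree decomposition; so some bag has ≥ 5 vertices and tw(G) ≥ 4. Therefore the treewidth is 4.

4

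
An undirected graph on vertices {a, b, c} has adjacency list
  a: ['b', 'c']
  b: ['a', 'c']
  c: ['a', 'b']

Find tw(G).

A width-2 tree decomposition is:
Bags: B1 = {a, b, c}
Tree: (single bag)
A single bag containing all 3 vertices is trivially a valid decomposition of width 2. For the lower bound, the 3 vertices {a, b, c} are pairwise adjacent, and any tree decomposition puts a clique entirely inside one bag — forcing width ≥ 2. Hence tw(G) = 2 exactly.

2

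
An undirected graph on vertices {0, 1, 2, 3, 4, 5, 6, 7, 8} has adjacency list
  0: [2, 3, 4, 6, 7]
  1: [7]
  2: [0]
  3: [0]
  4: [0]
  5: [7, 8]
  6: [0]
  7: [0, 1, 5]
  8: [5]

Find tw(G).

1

A width-1 tree decomposition is:
Bags: B1 = {0, 7}  B2 = {5, 7}  B3 = {5, 8}  B4 = {1, 7}  B5 = {0, 2}  B6 = {0, 4}  B7 = {0, 6}  B8 = {0, 3}
Tree: B1–B2, B2–B3, B2–B4, B1–B5, B5–B6, B5–B7, B1–B8
Each bag holds 2 vertices, so the decomposition has width 1, which upper-bounds the treewidth. Since G has at least one edge (e.g. 0–7), it is not an edgeless graph, so tw(G) ≥ 1. Combining the bounds, tw(G) = 1.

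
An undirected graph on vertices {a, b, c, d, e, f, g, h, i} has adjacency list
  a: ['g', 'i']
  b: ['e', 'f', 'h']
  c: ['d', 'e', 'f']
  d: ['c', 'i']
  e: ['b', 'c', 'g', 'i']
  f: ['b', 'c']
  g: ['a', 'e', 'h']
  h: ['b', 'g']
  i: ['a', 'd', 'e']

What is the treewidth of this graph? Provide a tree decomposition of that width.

Treewidth 3.
Bags: B1 = {b, c, f, h}  B2 = {b, c, e, h}  B3 = {c, e, g, h}  B4 = {c, d, e, g}  B5 = {d, e, g, i}  B6 = {a, d, g, i}
Tree: B1–B2, B2–B3, B3–B4, B4–B5, B5–B6

The largest bag has 4 vertices, giving width 3; this decomposition certifies tw(G) ≤ 3. For the lower bound: the 4 vertex sets {b,f,h}, {c}, {e}, {a,d,g,i} are disjoint, each induces a connected subgraph, and every pair is joined by at least one edge of G. Contracting each set to a single vertex therefore yields K_{4} as a minor, and since treewidth is minor-monotone, tw(G) ≥ tw(K_{4}) = 3. Combining the bounds, tw(G) = 3.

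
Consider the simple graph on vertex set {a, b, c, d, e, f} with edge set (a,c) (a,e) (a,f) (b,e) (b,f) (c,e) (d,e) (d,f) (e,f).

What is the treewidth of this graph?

2

A width-2 tree decomposition is:
Bags: B1 = {a, e, f}  B2 = {d, e, f}  B3 = {a, c, e}  B4 = {b, e, f}
Tree: B1–B2, B1–B3, B2–B4
The largest bag has 3 vertices, giving width 2; this decomposition certifies tw(G) ≤ 2. On the other hand G contains the 3-clique {a, c, e}. A clique must lie in a single bag of any decomposition, so no decomposition can have width below 2. Hence tw(G) = 2 exactly.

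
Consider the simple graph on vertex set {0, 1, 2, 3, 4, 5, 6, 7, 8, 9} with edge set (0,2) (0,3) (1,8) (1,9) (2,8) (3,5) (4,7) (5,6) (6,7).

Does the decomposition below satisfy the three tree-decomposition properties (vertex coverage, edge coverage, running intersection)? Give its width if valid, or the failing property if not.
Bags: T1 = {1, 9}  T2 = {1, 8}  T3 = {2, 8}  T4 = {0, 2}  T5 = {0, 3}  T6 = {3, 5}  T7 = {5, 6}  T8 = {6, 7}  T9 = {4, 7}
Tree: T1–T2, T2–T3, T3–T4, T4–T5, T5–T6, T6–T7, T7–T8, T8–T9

Vertex coverage: the bags together contain {0, 1, 2, 3, 4, 5, 6, 7, 8, 9}, the full vertex set. Edge coverage: each edge of G has both endpoints in at least one bag. Running intersection: for every vertex, the bags containing it form a connected subtree. All three properties hold, so this is a valid tree decomposition of width max|bag| − 1 = 1, and hence tw(G) ≤ 1.

Yes; width 1.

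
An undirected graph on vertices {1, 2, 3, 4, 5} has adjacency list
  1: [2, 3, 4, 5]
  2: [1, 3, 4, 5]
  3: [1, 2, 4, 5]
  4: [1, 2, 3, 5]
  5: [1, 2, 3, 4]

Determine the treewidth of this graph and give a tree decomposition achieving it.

A single bag containing all 5 vertices is trivially a valid decomposition of width 4. For the lower bound, the 5 vertices {1, 2, 3, 4, 5} are pairwise adjacent, and any tree decomposition puts a clique entirely inside one bag — forcing width ≥ 4. The upper and lower bounds meet at 4, so that is the treewidth.

Treewidth 4.
Bags: B1 = {1, 2, 3, 4, 5}
Tree: (single bag)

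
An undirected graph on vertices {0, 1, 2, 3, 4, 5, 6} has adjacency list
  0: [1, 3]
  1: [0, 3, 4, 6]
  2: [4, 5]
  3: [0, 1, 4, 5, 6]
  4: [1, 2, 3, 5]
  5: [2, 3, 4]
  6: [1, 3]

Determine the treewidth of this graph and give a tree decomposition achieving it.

Every bag has size at most 3, so the width is 3 − 1 = 2 and tw(G) ≤ 2. On the other hand G contains the 3-clique {2, 4, 5}. A clique must lie in a single bag of any decomposition, so no decomposition can have width below 2. Therefore the treewidth is 2.

Treewidth 2.
One optimal decomposition is:
Bags: B1 = {3, 4, 5}  B2 = {1, 3, 4}  B3 = {1, 3, 6}  B4 = {2, 4, 5}  B5 = {0, 1, 3}
Tree: B1–B2, B2–B3, B1–B4, B3–B5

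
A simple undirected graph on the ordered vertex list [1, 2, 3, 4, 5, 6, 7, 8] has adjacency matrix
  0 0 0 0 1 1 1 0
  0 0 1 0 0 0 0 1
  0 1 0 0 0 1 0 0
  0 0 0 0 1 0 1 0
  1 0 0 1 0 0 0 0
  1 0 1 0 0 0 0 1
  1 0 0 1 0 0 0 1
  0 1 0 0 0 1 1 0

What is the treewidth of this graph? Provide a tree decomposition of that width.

Treewidth 2.
Bags: B1 = {4, 5, 7}  B2 = {1, 5, 7}  B3 = {1, 7, 8}  B4 = {1, 6, 8}  B5 = {2, 6, 8}  B6 = {2, 3, 6}
Tree: B1–B2, B2–B3, B3–B4, B4–B5, B5–B6

Each bag holds 3 vertices, so the decomposition has width 2, which upper-bounds the treewidth. Since 4–5–1–7–4 is a cycle in G, G is not acyclic. Forests are exactly the graphs of treewidth ≤ 1, so tw(G) ≥ 2. Therefore the treewidth is 2.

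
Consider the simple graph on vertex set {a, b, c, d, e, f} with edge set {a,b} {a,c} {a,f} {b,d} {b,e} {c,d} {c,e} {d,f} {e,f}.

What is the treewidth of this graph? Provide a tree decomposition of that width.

Treewidth 3.
One optimal decomposition is:
Bags: B1 = {b, c, d, f}  B2 = {a, b, c, f}  B3 = {b, c, e, f}
Tree: B1–B2, B2–B3

Each bag holds 4 vertices, so the decomposition has width 3, which upper-bounds the treewidth. For the lower bound: the 4 vertex sets {b,d}, {a,c}, {f}, {e} are disjoint, each induces a connected subgraph, and every pair is joined by at least one edge of G. Contracting each set to a single vertex therefore yields K_{4} as a minor, and since treewidth is minor-monotone, tw(G) ≥ tw(K_{4}) = 3. Combining the bounds, tw(G) = 3.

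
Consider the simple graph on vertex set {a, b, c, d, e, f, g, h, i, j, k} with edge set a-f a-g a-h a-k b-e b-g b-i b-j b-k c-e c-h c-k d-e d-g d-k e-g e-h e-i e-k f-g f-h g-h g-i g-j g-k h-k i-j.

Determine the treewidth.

3

A width-3 tree decomposition is:
Bags: B1 = {d, e, g, k}  B2 = {e, g, h, k}  B3 = {a, g, h, k}  B4 = {a, f, g, h}  B5 = {b, e, g, k}  B6 = {b, e, g, i}  B7 = {b, g, i, j}  B8 = {c, e, h, k}
Tree: B1–B2, B2–B3, B3–B4, B2–B5, B5–B6, B6–B7, B2–B8
Each bag holds 4 vertices, so the decomposition has width 3, which upper-bounds the treewidth. Conversely, {b, g, i, j} is a clique of size 4, and the vertices of any clique must share a bag in every tree decomposition; so some bag has ≥ 4 vertices and tw(G) ≥ 3. The upper and lower bounds meet at 3, so that is the treewidth.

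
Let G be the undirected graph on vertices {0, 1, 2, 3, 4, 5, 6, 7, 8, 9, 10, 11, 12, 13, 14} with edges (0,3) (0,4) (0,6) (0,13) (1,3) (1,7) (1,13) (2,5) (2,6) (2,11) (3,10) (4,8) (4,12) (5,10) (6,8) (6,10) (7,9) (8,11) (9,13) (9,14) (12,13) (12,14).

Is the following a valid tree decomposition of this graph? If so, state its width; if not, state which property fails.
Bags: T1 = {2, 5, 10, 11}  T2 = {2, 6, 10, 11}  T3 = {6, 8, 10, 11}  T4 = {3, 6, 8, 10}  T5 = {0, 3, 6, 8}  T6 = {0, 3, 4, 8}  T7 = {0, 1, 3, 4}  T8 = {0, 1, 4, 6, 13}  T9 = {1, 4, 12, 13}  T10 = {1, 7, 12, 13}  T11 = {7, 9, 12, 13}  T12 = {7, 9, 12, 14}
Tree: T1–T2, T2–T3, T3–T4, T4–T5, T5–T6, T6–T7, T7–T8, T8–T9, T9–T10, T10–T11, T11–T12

No — bags containing vertex 6 are not connected in the tree.

A tree decomposition must satisfy three properties: every vertex lies in some bag; for every edge, both endpoints lie together in some bag; and for every vertex, the bags containing it form a connected subtree. Here bags containing vertex 6 are not connected in the tree, so the decomposition is invalid.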